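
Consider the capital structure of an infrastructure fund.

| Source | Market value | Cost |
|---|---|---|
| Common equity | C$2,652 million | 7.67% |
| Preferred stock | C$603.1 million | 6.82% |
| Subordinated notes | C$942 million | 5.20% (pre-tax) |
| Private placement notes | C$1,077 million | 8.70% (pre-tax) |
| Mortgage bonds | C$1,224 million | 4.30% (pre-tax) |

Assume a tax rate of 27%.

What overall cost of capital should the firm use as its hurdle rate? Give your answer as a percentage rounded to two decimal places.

Total capital V = 2652 + 603.1 + 942 + 1077 + 1224 = 6498.1.
Equity: weight = 2652/6498.1 = 0.4081; cost = 7.67%.
Preferred: weight = 603.1/6498.1 = 0.0928; cost = 6.82%.
Subordinated notes: weight = 942/6498.1 = 0.1450; after-tax cost = 5.2% × (1 − 27%) = 3.7960%.
Private placement notes: weight = 1077/6498.1 = 0.1657; after-tax cost = 8.7% × (1 − 27%) = 6.3510%.
Mortgage bonds: weight = 1224/6498.1 = 0.1884; after-tax cost = 4.3% × (1 − 27%) = 3.1390%.
WACC = 0.4081 × 7.6700% + 0.0928 × 6.8200% + 0.1450 × 3.7960% + 0.1657 × 6.3510% + 0.1884 × 3.1390% = 5.9574%.

5.96%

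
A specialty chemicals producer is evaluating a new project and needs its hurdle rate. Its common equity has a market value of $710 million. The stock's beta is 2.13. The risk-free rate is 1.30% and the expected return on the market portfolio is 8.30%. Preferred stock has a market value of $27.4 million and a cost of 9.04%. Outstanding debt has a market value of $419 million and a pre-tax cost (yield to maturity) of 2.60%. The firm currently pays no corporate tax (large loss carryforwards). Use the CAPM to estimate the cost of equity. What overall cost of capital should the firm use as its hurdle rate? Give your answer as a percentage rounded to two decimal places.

11.11%

Market risk premium = 8.3% − 1.3% = 7.0%.
Cost of equity via CAPM: Re = 1.3% + 2.13 × 7.0% = 16.2100%.
Total capital V = 710 + 27.4 + 419 = 1156.4.
Equity: weight = 710/1156.4 = 0.6140; cost = 16.21%.
Preferred: weight = 27.4/1156.4 = 0.0237; cost = 9.04%.
Debt: weight = 419/1156.4 = 0.3623; after-tax cost = 2.6% × (1 − 0%) = 2.6000%.
WACC = 0.6140 × 16.2100% + 0.0237 × 9.0400% + 0.3623 × 2.6000% = 11.1088%.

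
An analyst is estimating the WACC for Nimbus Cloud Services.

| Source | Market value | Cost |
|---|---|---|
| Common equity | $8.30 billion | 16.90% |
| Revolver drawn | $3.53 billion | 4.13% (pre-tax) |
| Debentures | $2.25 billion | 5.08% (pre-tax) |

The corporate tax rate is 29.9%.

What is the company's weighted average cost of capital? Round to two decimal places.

11.26%

Total capital V = 8.3 + 3.53 + 2.25 = 14.08.
Equity: weight = 8.3/14.08 = 0.5895; cost = 16.9%.
Revolver drawn: weight = 3.53/14.08 = 0.2507; after-tax cost = 4.13% × (1 − 29.9%) = 2.8951%.
Debentures: weight = 2.25/14.08 = 0.1598; after-tax cost = 5.08% × (1 − 29.9%) = 3.5611%.
WACC = 0.5895 × 16.9000% + 0.2507 × 2.8951% + 0.1598 × 3.5611% = 11.2573%.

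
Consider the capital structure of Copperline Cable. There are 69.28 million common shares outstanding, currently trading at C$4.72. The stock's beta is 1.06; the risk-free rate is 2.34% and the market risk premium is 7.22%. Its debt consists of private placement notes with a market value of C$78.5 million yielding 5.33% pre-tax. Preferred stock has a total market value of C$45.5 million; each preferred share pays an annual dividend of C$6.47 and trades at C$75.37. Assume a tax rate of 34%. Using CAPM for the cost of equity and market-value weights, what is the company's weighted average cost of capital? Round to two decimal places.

Cost of equity via CAPM: Re = 2.34% + 1.06 × 7.22% = 9.9932%.
Cost of preferred: Rp = 6.47 / 75.37 = 8.5843%.
Market value of equity E = 4.72 × 69.28m = 327.0016m.
Total capital V = 327.0016 + 45.5 + 78.5 = 451.0016.
Equity: weight = 327.0016/451.0016 = 0.7251; cost = 9.9932%.
Preferred: weight = 45.5/451.0016 = 0.1009; cost = 8.5843%.
Private placement notes: weight = 78.5/451.0016 = 0.1741; after-tax cost = 5.33% × (1 − 34%) = 3.5178%.
WACC = 0.7251 × 9.9932% + 0.1009 × 8.5843% + 0.1741 × 3.5178% = 8.7240%.

8.72%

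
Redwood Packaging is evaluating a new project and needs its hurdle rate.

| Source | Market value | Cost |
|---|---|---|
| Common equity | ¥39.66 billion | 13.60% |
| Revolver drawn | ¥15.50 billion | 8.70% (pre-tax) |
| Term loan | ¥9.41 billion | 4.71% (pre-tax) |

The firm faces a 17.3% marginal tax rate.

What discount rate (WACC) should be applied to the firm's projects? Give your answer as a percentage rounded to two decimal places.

Total capital V = 39.66 + 15.5 + 9.41 = 64.57.
Equity: weight = 39.66/64.57 = 0.6142; cost = 13.6%.
Revolver drawn: weight = 15.5/64.57 = 0.2400; after-tax cost = 8.7% × (1 − 17.3%) = 7.1949%.
Term loan: weight = 9.41/64.57 = 0.1457; after-tax cost = 4.71% × (1 − 17.3%) = 3.8952%.
WACC = 0.6142 × 13.6000% + 0.2400 × 7.1949% + 0.1457 × 3.8952% = 10.6481%.

10.65%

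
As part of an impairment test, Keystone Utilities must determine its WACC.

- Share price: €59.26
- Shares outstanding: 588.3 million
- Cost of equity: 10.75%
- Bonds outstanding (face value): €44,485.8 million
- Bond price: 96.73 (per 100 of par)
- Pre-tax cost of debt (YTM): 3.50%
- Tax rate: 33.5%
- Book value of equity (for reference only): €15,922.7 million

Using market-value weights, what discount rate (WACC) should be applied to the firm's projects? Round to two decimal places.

6.10%

Market value of equity E = 59.26 × 588.3m = 34862.658m. Market value of debt D = 44485.8m × 96.73/100 = 43031.11434m.
Total capital V = 34862.658 + 43031.11434 = 77893.77234.
Equity: weight = 34862.658/77893.77234 = 0.4476; cost = 10.75%.
Bonds outstanding: weight = 43031.11434/77893.77234 = 0.5524; after-tax cost = 3.5% × (1 − 33.5%) = 2.3275%.
WACC = 0.4476 × 10.7500% + 0.5524 × 2.3275% = 6.0971%.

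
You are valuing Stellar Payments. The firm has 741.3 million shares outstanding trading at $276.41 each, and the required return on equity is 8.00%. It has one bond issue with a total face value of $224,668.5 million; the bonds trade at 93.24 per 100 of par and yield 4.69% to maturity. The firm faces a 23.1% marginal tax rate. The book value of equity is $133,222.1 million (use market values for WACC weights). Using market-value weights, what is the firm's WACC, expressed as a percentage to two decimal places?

5.78%

Market value of equity E = 276.41 × 741.3m = 204902.733m. Market value of debt D = 224668.5m × 93.24/100 = 209480.9094m.
Total capital V = 204902.733 + 209480.9094 = 414383.6424.
Equity: weight = 204902.733/414383.6424 = 0.4945; cost = 8%.
Bonds outstanding: weight = 209480.9094/414383.6424 = 0.5055; after-tax cost = 4.69% × (1 − 23.1%) = 3.6066%.
WACC = 0.4945 × 8.0000% + 0.5055 × 3.6066% = 5.7790%.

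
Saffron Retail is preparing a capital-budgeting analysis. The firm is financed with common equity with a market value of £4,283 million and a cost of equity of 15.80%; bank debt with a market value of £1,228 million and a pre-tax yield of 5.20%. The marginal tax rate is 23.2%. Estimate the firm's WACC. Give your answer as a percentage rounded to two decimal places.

Total capital V = 4283 + 1228 = 5511.
Equity: weight = 4283/5511 = 0.7772; cost = 15.8%.
Bank debt: weight = 1228/5511 = 0.2228; after-tax cost = 5.2% × (1 − 23.2%) = 3.9936%.
WACC = 0.7772 × 15.8000% + 0.2228 × 3.9936% = 13.1692%.

13.17%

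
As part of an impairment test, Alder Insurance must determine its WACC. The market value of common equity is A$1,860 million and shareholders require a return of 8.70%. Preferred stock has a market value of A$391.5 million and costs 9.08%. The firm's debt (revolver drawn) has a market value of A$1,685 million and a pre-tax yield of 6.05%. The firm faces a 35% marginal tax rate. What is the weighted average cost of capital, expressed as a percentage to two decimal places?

6.70%

Total capital V = 1860 + 391.5 + 1685 = 3936.5.
Equity: weight = 1860/3936.5 = 0.4725; cost = 8.7%.
Preferred: weight = 391.5/3936.5 = 0.0995; cost = 9.08%.
Revolver drawn: weight = 1685/3936.5 = 0.4280; after-tax cost = 6.05% × (1 − 35%) = 3.9325%.
WACC = 0.4725 × 8.7000% + 0.0995 × 9.0800% + 0.4280 × 3.9325% = 6.6971%.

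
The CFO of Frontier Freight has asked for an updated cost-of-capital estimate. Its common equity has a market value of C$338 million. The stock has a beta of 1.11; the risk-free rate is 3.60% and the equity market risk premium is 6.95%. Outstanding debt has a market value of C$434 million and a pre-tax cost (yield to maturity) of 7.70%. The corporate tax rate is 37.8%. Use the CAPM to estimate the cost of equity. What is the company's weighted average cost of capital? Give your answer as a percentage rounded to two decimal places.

Cost of equity via CAPM: Re = 3.6% + 1.11 × 6.95% = 11.3145%.
Total capital V = 338 + 434 = 772.
Equity: weight = 338/772 = 0.4378; cost = 11.3145%.
Debt: weight = 434/772 = 0.5622; after-tax cost = 7.7% × (1 − 37.8%) = 4.7894%.
WACC = 0.4378 × 11.3145% + 0.5622 × 4.7894% = 7.6462%.

7.65%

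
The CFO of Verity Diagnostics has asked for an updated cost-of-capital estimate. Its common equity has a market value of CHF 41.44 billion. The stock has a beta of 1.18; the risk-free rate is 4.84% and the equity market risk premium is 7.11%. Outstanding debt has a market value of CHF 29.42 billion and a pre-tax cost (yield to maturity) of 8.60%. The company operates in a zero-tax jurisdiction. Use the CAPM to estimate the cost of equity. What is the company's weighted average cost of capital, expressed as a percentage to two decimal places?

Cost of equity via CAPM: Re = 4.84% + 1.18 × 7.11% = 13.2298%.
Total capital V = 41.44 + 29.42 = 70.86.
Equity: weight = 41.44/70.86 = 0.5848; cost = 13.2298%.
Debt: weight = 29.42/70.86 = 0.4152; after-tax cost = 8.6% × (1 − 0%) = 8.6000%.
WACC = 0.5848 × 13.2298% + 0.4152 × 8.6000% = 11.3076%.

11.31%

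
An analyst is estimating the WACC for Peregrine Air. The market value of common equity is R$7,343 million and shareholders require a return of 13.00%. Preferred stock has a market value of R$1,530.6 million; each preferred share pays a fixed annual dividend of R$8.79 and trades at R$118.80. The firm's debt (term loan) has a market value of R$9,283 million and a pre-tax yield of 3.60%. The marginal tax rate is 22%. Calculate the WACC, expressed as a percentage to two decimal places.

Cost of preferred: Rp = 8.79 / 118.8 = 7.3990%.
Total capital V = 7343 + 1530.6 + 9283 = 18156.6.
Equity: weight = 7343/18156.6 = 0.4044; cost = 13%.
Preferred: weight = 1530.6/18156.6 = 0.0843; cost = 7.399%.
Term loan: weight = 9283/18156.6 = 0.5113; after-tax cost = 3.6% × (1 − 22%) = 2.8080%.
WACC = 0.4044 × 13.0000% + 0.0843 × 7.3990% + 0.5113 × 2.8080% = 7.3169%.

7.32%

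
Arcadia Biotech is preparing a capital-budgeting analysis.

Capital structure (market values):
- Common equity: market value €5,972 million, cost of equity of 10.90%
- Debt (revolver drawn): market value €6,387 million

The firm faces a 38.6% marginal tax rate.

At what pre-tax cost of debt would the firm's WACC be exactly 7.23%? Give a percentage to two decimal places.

Total capital V = 5972 + 6387 = 12359.
Equity weight = 5972/12359 = 0.4832.
Revolver drawn weight = 6387/12359 = 0.5168.
Equity contribution = 0.4832 × 10.9% = 5.2670%.
Remaining for debt = 7.23% − 5.2670% = 1.9630%.
Rd × (1 − 38.6%) × 0.5168 = 1.9630%  ⇒  Rd = 6.1864%.

6.19%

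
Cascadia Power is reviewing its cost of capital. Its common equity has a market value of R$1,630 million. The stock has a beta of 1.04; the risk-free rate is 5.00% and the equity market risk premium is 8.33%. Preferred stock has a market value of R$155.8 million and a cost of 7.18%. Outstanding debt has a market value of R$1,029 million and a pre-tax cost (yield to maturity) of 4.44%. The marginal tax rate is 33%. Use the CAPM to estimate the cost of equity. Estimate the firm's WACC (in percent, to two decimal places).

Cost of equity via CAPM: Re = 5.0% + 1.04 × 8.33% = 13.6632%.
Total capital V = 1630 + 155.8 + 1029 = 2814.8.
Equity: weight = 1630/2814.8 = 0.5791; cost = 13.6632%.
Preferred: weight = 155.8/2814.8 = 0.0554; cost = 7.18%.
Debt: weight = 1029/2814.8 = 0.3656; after-tax cost = 4.44% × (1 − 33%) = 2.9748%.
WACC = 0.5791 × 13.6632% + 0.0554 × 7.1800% + 0.3656 × 2.9748% = 9.3970%.

9.40%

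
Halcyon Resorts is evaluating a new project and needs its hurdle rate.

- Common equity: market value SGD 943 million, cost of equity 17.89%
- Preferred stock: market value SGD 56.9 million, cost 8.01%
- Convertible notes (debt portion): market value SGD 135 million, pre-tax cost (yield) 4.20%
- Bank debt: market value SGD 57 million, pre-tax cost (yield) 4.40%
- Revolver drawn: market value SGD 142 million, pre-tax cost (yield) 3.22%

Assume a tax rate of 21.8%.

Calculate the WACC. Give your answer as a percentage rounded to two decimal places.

13.74%

Total capital V = 943 + 56.9 + 135 + 57 + 142 = 1333.9.
Equity: weight = 943/1333.9 = 0.7069; cost = 17.89%.
Preferred: weight = 56.9/1333.9 = 0.0427; cost = 8.01%.
Convertible notes (debt portion): weight = 135/1333.9 = 0.1012; after-tax cost = 4.2% × (1 − 21.8%) = 3.2844%.
Bank debt: weight = 57/1333.9 = 0.0427; after-tax cost = 4.4% × (1 − 21.8%) = 3.4408%.
Revolver drawn: weight = 142/1333.9 = 0.1065; after-tax cost = 3.22% × (1 − 21.8%) = 2.5180%.
WACC = 0.7069 × 17.8900% + 0.0427 × 8.0100% + 0.1012 × 3.2844% + 0.0427 × 3.4408% + 0.1065 × 2.5180% = 13.7365%.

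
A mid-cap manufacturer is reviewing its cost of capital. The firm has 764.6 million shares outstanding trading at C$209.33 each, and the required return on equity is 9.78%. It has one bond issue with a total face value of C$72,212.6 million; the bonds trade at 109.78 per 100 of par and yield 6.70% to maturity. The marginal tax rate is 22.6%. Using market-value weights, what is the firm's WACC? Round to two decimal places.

8.26%

Market value of equity E = 209.33 × 764.6m = 160053.718m. Market value of debt D = 72212.6m × 109.78/100 = 79274.99228m.
Total capital V = 160053.718 + 79274.99228 = 239328.71028.
Equity: weight = 160053.718/239328.71028 = 0.6688; cost = 9.78%.
Bonds outstanding: weight = 79274.99228/239328.71028 = 0.3312; after-tax cost = 6.7% × (1 − 22.6%) = 5.1858%.
WACC = 0.6688 × 9.7800% + 0.3312 × 5.1858% = 8.2582%.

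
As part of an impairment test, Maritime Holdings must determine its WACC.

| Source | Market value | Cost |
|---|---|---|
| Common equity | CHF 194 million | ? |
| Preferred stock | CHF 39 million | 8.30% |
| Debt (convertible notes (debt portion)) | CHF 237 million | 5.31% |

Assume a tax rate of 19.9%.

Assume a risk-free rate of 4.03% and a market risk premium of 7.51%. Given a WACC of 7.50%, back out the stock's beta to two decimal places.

Total capital V = 194 + 39 + 237 = 470.
Equity weight = 194/470 = 0.4128.
Preferred weight = 39/470 = 0.0830.
Convertible notes (debt portion) weight = 237/470 = 0.5043.
Debt contribution = 0.5043 × 5.31% × (1 − 19.9%) = 2.1448%.
Preferred contribution = 0.0830 × 8.3% = 0.6887%.
Required equity contribution = 7.5% − 2.8335% = 4.6665%  ⇒  Re = 11.3055%.
CAPM: 11.3055% = 4.03% + β × 7.51%  ⇒  β = 0.9688.

0.97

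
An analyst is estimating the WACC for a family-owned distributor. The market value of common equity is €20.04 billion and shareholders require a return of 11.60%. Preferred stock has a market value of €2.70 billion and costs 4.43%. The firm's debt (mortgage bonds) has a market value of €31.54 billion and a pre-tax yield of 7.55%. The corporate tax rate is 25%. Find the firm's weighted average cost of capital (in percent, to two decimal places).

Total capital V = 20.04 + 2.7 + 31.54 = 54.28.
Equity: weight = 20.04/54.28 = 0.3692; cost = 11.6%.
Preferred: weight = 2.7/54.28 = 0.0497; cost = 4.43%.
Mortgage bonds: weight = 31.54/54.28 = 0.5811; after-tax cost = 7.55% × (1 − 25%) = 5.6625%.
WACC = 0.3692 × 11.6000% + 0.0497 × 4.4300% + 0.5811 × 5.6625% = 7.7933%.

7.79%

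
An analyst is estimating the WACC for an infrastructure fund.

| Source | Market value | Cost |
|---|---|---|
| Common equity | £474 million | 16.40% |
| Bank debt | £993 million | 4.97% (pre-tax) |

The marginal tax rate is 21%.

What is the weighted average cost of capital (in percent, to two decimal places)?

7.96%

Total capital V = 474 + 993 = 1467.
Equity: weight = 474/1467 = 0.3231; cost = 16.4%.
Bank debt: weight = 993/1467 = 0.6769; after-tax cost = 4.97% × (1 − 21%) = 3.9263%.
WACC = 0.3231 × 16.4000% + 0.6769 × 3.9263% = 7.9567%.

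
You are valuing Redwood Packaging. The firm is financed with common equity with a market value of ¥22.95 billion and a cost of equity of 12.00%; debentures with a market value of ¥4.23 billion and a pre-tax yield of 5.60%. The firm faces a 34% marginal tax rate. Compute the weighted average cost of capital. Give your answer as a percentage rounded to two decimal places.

10.71%

Total capital V = 22.95 + 4.23 = 27.18.
Equity: weight = 22.95/27.18 = 0.8444; cost = 12%.
Debentures: weight = 4.23/27.18 = 0.1556; after-tax cost = 5.6% × (1 − 34%) = 3.6960%.
WACC = 0.8444 × 12.0000% + 0.1556 × 3.6960% = 10.7077%.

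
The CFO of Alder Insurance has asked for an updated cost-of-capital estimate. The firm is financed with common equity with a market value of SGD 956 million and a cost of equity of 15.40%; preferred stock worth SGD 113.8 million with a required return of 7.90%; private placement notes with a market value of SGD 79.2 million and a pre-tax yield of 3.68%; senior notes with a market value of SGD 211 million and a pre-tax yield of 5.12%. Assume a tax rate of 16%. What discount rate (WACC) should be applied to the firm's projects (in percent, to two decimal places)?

Total capital V = 956 + 113.8 + 79.2 + 211 = 1360.
Equity: weight = 956/1360 = 0.7029; cost = 15.4%.
Preferred: weight = 113.8/1360 = 0.0837; cost = 7.9%.
Private placement notes: weight = 79.2/1360 = 0.0582; after-tax cost = 3.68% × (1 − 16%) = 3.0912%.
Senior notes: weight = 211/1360 = 0.1551; after-tax cost = 5.12% × (1 − 16%) = 4.3008%.
WACC = 0.7029 × 15.4000% + 0.0837 × 7.9000% + 0.0582 × 3.0912% + 0.1551 × 4.3008% = 12.3336%.

12.33%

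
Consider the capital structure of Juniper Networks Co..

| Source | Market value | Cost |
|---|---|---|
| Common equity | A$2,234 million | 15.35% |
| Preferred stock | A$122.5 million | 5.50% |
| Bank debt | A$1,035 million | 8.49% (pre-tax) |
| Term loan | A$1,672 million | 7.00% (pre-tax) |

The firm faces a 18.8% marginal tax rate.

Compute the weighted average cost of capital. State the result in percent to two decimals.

10.19%

Total capital V = 2234 + 122.5 + 1035 + 1672 = 5063.5.
Equity: weight = 2234/5063.5 = 0.4412; cost = 15.35%.
Preferred: weight = 122.5/5063.5 = 0.0242; cost = 5.5%.
Bank debt: weight = 1035/5063.5 = 0.2044; after-tax cost = 8.49% × (1 − 18.8%) = 6.8939%.
Term loan: weight = 1672/5063.5 = 0.3302; after-tax cost = 7% × (1 − 18.8%) = 5.6840%.
WACC = 0.4412 × 15.3500% + 0.0242 × 5.5000% + 0.2044 × 6.8939% + 0.3302 × 5.6840% = 10.1915%.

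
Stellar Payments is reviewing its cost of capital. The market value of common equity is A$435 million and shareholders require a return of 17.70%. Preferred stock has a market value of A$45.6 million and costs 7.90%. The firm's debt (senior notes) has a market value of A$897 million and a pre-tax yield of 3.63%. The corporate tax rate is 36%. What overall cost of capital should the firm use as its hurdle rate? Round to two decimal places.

Total capital V = 435 + 45.6 + 897 = 1377.6.
Equity: weight = 435/1377.6 = 0.3158; cost = 17.7%.
Preferred: weight = 45.6/1377.6 = 0.0331; cost = 7.9%.
Senior notes: weight = 897/1377.6 = 0.6511; after-tax cost = 3.63% × (1 − 36%) = 2.3232%.
WACC = 0.3158 × 17.7000% + 0.0331 × 7.9000% + 0.6511 × 2.3232% = 7.3633%.

7.36%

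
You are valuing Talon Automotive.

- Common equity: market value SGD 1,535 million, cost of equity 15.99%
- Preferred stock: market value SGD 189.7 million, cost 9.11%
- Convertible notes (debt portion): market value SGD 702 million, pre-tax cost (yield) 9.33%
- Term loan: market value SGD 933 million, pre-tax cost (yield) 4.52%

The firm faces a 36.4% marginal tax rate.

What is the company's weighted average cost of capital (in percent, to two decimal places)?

9.86%

Total capital V = 1535 + 189.7 + 702 + 933 = 3359.7.
Equity: weight = 1535/3359.7 = 0.4569; cost = 15.99%.
Preferred: weight = 189.7/3359.7 = 0.0565; cost = 9.11%.
Convertible notes (debt portion): weight = 702/3359.7 = 0.2089; after-tax cost = 9.33% × (1 − 36.4%) = 5.9339%.
Term loan: weight = 933/3359.7 = 0.2777; after-tax cost = 4.52% × (1 − 36.4%) = 2.8747%.
WACC = 0.4569 × 15.9900% + 0.0565 × 9.1100% + 0.2089 × 5.9339% + 0.2777 × 2.8747% = 9.8582%.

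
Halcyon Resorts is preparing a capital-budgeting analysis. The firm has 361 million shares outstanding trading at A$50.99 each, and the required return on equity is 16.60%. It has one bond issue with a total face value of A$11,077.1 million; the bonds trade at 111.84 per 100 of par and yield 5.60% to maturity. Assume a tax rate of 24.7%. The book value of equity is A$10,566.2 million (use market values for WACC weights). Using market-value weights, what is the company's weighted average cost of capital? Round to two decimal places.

Market value of equity E = 50.99 × 361m = 18407.39m. Market value of debt D = 11077.1m × 111.84/100 = 12388.62864m.
Total capital V = 18407.39 + 12388.62864 = 30796.01864.
Equity: weight = 18407.39/30796.01864 = 0.5977; cost = 16.6%.
Bonds outstanding: weight = 12388.62864/30796.01864 = 0.4023; after-tax cost = 5.6% × (1 − 24.7%) = 4.2168%.
WACC = 0.5977 × 16.6000% + 0.4023 × 4.2168% = 11.6185%.

11.62%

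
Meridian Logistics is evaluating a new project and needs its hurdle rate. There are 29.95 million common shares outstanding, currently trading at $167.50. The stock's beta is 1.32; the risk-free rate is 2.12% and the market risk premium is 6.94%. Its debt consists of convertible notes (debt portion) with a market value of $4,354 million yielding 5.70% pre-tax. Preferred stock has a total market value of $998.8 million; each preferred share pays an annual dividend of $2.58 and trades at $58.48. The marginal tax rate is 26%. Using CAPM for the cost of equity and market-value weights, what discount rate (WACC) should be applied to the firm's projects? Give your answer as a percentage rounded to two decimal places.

7.65%

Cost of equity via CAPM: Re = 2.12% + 1.32 × 6.94% = 11.2808%.
Cost of preferred: Rp = 2.58 / 58.48 = 4.4118%.
Market value of equity E = 167.5 × 29.95m = 5016.625m.
Total capital V = 5016.625 + 998.8 + 4354 = 10369.425.
Equity: weight = 5016.625/10369.425 = 0.4838; cost = 11.2808%.
Preferred: weight = 998.8/10369.425 = 0.0963; cost = 4.4118%.
Convertible notes (debt portion): weight = 4354/10369.425 = 0.4199; after-tax cost = 5.7% × (1 − 26%) = 4.2180%.
WACC = 0.4838 × 11.2808% + 0.0963 × 4.4118% + 0.4199 × 4.2180% = 7.6536%.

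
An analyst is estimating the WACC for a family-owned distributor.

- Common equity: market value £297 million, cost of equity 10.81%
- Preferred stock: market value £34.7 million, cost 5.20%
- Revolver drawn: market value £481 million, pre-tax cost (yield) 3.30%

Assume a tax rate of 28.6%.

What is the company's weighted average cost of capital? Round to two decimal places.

Total capital V = 297 + 34.7 + 481 = 812.7.
Equity: weight = 297/812.7 = 0.3654; cost = 10.81%.
Preferred: weight = 34.7/812.7 = 0.0427; cost = 5.2%.
Revolver drawn: weight = 481/812.7 = 0.5919; after-tax cost = 3.3% × (1 − 28.6%) = 2.3562%.
WACC = 0.3654 × 10.8100% + 0.0427 × 5.2000% + 0.5919 × 2.3562% = 5.5671%.

5.57%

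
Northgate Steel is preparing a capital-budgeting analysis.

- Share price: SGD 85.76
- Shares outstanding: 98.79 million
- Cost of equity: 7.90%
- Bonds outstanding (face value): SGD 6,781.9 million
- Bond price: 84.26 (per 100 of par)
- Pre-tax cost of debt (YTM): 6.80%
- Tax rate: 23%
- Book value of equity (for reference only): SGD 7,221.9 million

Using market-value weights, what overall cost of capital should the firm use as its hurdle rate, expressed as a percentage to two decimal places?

6.83%

Market value of equity E = 85.76 × 98.79m = 8472.2304m. Market value of debt D = 6781.9m × 84.26/100 = 5714.42894m.
Total capital V = 8472.2304 + 5714.42894 = 14186.65934.
Equity: weight = 8472.2304/14186.65934 = 0.5972; cost = 7.9%.
Bonds outstanding: weight = 5714.42894/14186.65934 = 0.4028; after-tax cost = 6.8% × (1 − 23%) = 5.2360%.
WACC = 0.5972 × 7.9000% + 0.4028 × 5.2360% = 6.8269%.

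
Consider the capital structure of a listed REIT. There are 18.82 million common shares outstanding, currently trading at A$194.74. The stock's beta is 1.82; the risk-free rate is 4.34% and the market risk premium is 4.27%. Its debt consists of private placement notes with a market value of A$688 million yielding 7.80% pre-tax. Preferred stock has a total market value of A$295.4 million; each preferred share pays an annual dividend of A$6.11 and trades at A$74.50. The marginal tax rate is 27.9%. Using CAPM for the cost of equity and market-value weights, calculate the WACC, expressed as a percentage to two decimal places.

Cost of equity via CAPM: Re = 4.34% + 1.82 × 4.27% = 12.1114%.
Cost of preferred: Rp = 6.11 / 74.5 = 8.2013%.
Market value of equity E = 194.74 × 18.82m = 3665.0068m.
Total capital V = 3665.0068 + 295.4 + 688 = 4648.4068.
Equity: weight = 3665.0068/4648.4068 = 0.7884; cost = 12.1114%.
Preferred: weight = 295.4/4648.4068 = 0.0635; cost = 8.2013%.
Private placement notes: weight = 688/4648.4068 = 0.1480; after-tax cost = 7.8% × (1 − 27.9%) = 5.6238%.
WACC = 0.7884 × 12.1114% + 0.0635 × 8.2013% + 0.1480 × 5.6238% = 10.9027%.

10.90%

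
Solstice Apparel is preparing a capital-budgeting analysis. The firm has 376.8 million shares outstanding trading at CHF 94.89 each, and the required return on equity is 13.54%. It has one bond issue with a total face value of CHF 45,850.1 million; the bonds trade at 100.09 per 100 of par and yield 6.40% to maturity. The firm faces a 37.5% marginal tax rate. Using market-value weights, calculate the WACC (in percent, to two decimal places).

8.18%

Market value of equity E = 94.89 × 376.8m = 35754.552m. Market value of debt D = 45850.1m × 100.09/100 = 45891.36509m.
Total capital V = 35754.552 + 45891.36509 = 81645.91709.
Equity: weight = 35754.552/81645.91709 = 0.4379; cost = 13.54%.
Bonds outstanding: weight = 45891.36509/81645.91709 = 0.5621; after-tax cost = 6.4% × (1 − 37.5%) = 4.0000%.
WACC = 0.4379 × 13.5400% + 0.5621 × 4.0000% = 8.1778%.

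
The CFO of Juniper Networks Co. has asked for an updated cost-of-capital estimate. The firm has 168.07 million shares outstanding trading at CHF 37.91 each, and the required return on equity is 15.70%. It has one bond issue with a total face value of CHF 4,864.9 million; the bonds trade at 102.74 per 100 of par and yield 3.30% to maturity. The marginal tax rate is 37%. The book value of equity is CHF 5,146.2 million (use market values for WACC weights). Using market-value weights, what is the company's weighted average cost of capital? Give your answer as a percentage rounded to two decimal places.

Market value of equity E = 37.91 × 168.07m = 6371.5337m. Market value of debt D = 4864.9m × 102.74/100 = 4998.19826m.
Total capital V = 6371.5337 + 4998.19826 = 11369.73196.
Equity: weight = 6371.5337/11369.73196 = 0.5604; cost = 15.7%.
Bonds outstanding: weight = 4998.19826/11369.73196 = 0.4396; after-tax cost = 3.3% × (1 − 37%) = 2.0790%.
WACC = 0.5604 × 15.7000% + 0.4396 × 2.0790% = 9.7121%.

9.71%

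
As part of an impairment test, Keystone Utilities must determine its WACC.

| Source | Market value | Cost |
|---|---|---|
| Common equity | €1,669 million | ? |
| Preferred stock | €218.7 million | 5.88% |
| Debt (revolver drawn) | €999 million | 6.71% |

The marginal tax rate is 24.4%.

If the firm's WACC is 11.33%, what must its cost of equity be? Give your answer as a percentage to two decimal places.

15.79%

Total capital V = 1669 + 218.7 + 999 = 2886.7.
Equity weight = 1669/2886.7 = 0.5782.
Preferred weight = 218.7/2886.7 = 0.0758.
Revolver drawn weight = 999/2886.7 = 0.3461.
Debt contribution = 0.3461 × 6.71% × (1 − 24.4%) = 1.7555%.
Preferred contribution = 0.0758 × 5.88% = 0.4455%.
Required equity contribution = 11.33% − 2.2010% = 9.1290%.
Re = 9.1290% / 0.5782 = 15.7895%.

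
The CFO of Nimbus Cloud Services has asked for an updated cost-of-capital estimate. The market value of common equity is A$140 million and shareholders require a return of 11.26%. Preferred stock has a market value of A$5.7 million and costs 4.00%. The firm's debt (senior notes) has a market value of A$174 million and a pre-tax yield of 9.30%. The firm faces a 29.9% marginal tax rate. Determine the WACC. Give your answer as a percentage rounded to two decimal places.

8.55%

Total capital V = 140 + 5.7 + 174 = 319.7.
Equity: weight = 140/319.7 = 0.4379; cost = 11.26%.
Preferred: weight = 5.7/319.7 = 0.0178; cost = 4%.
Senior notes: weight = 174/319.7 = 0.5443; after-tax cost = 9.3% × (1 − 29.9%) = 6.5193%.
WACC = 0.4379 × 11.2600% + 0.0178 × 4.0000% + 0.5443 × 6.5193% = 8.5504%.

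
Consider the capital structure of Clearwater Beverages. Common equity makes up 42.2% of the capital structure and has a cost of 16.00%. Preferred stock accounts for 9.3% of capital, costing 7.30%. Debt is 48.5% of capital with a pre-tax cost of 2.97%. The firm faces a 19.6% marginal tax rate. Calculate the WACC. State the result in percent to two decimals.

8.59%

After-tax cost of debt = 2.97% × (1 − 19.6%) = 2.3879%.
WACC = 0.422 × 16.0000% + 0.093 × 7.3000% + 0.485 × 2.3879% = 8.5890%.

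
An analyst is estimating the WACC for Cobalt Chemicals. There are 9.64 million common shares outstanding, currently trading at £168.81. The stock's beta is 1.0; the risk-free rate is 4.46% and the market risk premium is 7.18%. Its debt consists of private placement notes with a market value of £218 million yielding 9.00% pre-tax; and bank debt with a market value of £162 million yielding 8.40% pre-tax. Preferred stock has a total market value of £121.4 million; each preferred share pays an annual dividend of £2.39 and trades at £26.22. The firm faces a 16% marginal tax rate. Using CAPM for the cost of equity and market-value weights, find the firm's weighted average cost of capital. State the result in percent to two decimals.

Cost of equity via CAPM: Re = 4.46% + 1.0 × 7.18% = 11.6400%.
Cost of preferred: Rp = 2.39 / 26.22 = 9.1152%.
Market value of equity E = 168.81 × 9.64m = 1627.3284m.
Total capital V = 1627.3284 + 121.4 + 218 + 162 = 2128.7284.
Equity: weight = 1627.3284/2128.7284 = 0.7645; cost = 11.64%.
Preferred: weight = 121.4/2128.7284 = 0.0570; cost = 9.1152%.
Private placement notes: weight = 218/2128.7284 = 0.1024; after-tax cost = 9% × (1 − 16%) = 7.5600%.
Bank debt: weight = 162/2128.7284 = 0.0761; after-tax cost = 8.4% × (1 − 16%) = 7.0560%.
WACC = 0.7645 × 11.6400% + 0.0570 × 9.1152% + 0.1024 × 7.5600% + 0.0761 × 7.0560% = 10.7293%.

10.73%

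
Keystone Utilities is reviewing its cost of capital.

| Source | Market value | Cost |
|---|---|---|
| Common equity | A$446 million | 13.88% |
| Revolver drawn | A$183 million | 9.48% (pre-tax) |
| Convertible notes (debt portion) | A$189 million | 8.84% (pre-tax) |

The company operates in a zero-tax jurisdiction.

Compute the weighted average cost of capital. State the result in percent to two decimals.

11.73%

Total capital V = 446 + 183 + 189 = 818.
Equity: weight = 446/818 = 0.5452; cost = 13.88%.
Revolver drawn: weight = 183/818 = 0.2237; after-tax cost = 9.48% × (1 − 0%) = 9.4800%.
Convertible notes (debt portion): weight = 189/818 = 0.2311; after-tax cost = 8.84% × (1 − 0%) = 8.8400%.
WACC = 0.5452 × 13.8800% + 0.2237 × 9.4800% + 0.2311 × 8.8400% = 11.7311%.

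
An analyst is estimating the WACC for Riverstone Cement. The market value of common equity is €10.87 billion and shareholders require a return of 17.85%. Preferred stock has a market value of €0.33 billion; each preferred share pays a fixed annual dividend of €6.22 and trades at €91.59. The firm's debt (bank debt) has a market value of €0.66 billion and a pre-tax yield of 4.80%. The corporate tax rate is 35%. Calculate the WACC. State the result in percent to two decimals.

16.72%

Cost of preferred: Rp = 6.22 / 91.59 = 6.7911%.
Total capital V = 10.87 + 0.33 + 0.66 = 11.86.
Equity: weight = 10.87/11.86 = 0.9165; cost = 17.85%.
Preferred: weight = 0.33/11.86 = 0.0278; cost = 6.7911%.
Bank debt: weight = 0.66/11.86 = 0.0556; after-tax cost = 4.8% × (1 − 35%) = 3.1200%.
WACC = 0.9165 × 17.8500% + 0.0278 × 6.7911% + 0.0556 × 3.1200% = 16.7226%.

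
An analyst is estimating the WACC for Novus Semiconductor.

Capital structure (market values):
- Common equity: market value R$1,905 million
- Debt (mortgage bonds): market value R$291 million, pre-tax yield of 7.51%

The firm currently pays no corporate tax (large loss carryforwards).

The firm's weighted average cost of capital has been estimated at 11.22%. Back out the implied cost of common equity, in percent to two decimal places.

Total capital V = 1905 + 291 = 2196.
Equity weight = 1905/2196 = 0.8675.
Mortgage bonds weight = 291/2196 = 0.1325.
Debt contribution = 0.1325 × 7.51% × (1 − 0%) = 0.9952%.
Required equity contribution = 11.22% − 0.9952% = 10.2248%.
Re = 10.2248% / 0.8675 = 11.7867%.

11.79%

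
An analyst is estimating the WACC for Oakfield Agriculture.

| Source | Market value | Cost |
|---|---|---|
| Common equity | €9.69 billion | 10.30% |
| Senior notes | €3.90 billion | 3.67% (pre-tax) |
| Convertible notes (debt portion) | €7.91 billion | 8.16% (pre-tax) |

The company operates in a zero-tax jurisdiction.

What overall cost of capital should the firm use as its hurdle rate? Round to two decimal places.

Total capital V = 9.69 + 3.9 + 7.91 = 21.5.
Equity: weight = 9.69/21.5 = 0.4507; cost = 10.3%.
Senior notes: weight = 3.9/21.5 = 0.1814; after-tax cost = 3.67% × (1 − 0%) = 3.6700%.
Convertible notes (debt portion): weight = 7.91/21.5 = 0.3679; after-tax cost = 8.16% × (1 − 0%) = 8.1600%.
WACC = 0.4507 × 10.3000% + 0.1814 × 3.6700% + 0.3679 × 8.1600% = 8.3100%.

8.31%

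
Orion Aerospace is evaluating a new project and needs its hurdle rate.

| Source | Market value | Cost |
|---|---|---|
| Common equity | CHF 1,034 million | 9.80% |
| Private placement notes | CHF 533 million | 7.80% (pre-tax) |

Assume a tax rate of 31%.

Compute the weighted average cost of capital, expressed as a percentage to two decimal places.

8.30%

Total capital V = 1034 + 533 = 1567.
Equity: weight = 1034/1567 = 0.6599; cost = 9.8%.
Private placement notes: weight = 533/1567 = 0.3401; after-tax cost = 7.8% × (1 − 31%) = 5.3820%.
WACC = 0.6599 × 9.8000% + 0.3401 × 5.3820% = 8.2973%.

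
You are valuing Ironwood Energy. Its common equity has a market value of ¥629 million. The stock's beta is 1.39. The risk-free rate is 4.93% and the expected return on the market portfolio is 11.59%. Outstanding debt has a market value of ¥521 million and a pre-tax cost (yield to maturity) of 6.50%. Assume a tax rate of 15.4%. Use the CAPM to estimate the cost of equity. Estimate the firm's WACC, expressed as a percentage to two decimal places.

Market risk premium = 11.59% − 4.93% = 6.66%.
Cost of equity via CAPM: Re = 4.93% + 1.39 × 6.66% = 14.1874%.
Total capital V = 629 + 521 = 1150.
Equity: weight = 629/1150 = 0.5470; cost = 14.1874%.
Debt: weight = 521/1150 = 0.4530; after-tax cost = 6.5% × (1 − 15.4%) = 5.4990%.
WACC = 0.5470 × 14.1874% + 0.4530 × 5.4990% = 10.2512%.

10.25%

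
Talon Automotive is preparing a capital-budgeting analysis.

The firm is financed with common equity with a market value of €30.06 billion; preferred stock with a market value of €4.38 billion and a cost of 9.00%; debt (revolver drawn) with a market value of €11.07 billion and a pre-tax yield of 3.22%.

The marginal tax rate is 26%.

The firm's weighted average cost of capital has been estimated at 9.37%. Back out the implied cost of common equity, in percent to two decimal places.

12.00%

Total capital V = 30.06 + 4.38 + 11.07 = 45.51.
Equity weight = 30.06/45.51 = 0.6605.
Preferred weight = 4.38/45.51 = 0.0962.
Revolver drawn weight = 11.07/45.51 = 0.2432.
Debt contribution = 0.2432 × 3.22% × (1 − 26%) = 0.5796%.
Preferred contribution = 0.0962 × 9% = 0.8662%.
Required equity contribution = 9.37% − 1.4458% = 7.9242%.
Re = 7.9242% / 0.6605 = 11.9970%.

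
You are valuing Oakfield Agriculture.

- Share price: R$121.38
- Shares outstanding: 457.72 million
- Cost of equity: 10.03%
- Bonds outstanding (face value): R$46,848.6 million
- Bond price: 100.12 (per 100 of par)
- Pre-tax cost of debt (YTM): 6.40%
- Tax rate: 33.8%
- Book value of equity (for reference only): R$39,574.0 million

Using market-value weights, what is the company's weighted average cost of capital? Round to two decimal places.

7.38%

Market value of equity E = 121.38 × 457.72m = 55558.0536m. Market value of debt D = 46848.6m × 100.12/100 = 46904.81832m.
Total capital V = 55558.0536 + 46904.81832 = 102462.87192.
Equity: weight = 55558.0536/102462.87192 = 0.5422; cost = 10.03%.
Bonds outstanding: weight = 46904.81832/102462.87192 = 0.4578; after-tax cost = 6.4% × (1 − 33.8%) = 4.2368%.
WACC = 0.5422 × 10.0300% + 0.4578 × 4.2368% = 7.3780%.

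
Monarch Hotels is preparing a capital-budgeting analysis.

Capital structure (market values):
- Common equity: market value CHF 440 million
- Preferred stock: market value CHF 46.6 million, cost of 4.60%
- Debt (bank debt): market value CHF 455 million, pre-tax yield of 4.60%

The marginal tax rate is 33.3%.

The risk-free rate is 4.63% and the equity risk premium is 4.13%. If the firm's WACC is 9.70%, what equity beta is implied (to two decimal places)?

Total capital V = 440 + 46.6 + 455 = 941.6.
Equity weight = 440/941.6 = 0.4673.
Preferred weight = 46.6/941.6 = 0.0495.
Bank debt weight = 455/941.6 = 0.4832.
Debt contribution = 0.4832 × 4.6% × (1 − 33.3%) = 1.4826%.
Preferred contribution = 0.0495 × 4.6% = 0.2277%.
Required equity contribution = 9.7% − 1.7103% = 7.9897%  ⇒  Re = 17.0980%.
CAPM: 17.0980% = 4.63% + β × 4.13%  ⇒  β = 3.0189.

3.02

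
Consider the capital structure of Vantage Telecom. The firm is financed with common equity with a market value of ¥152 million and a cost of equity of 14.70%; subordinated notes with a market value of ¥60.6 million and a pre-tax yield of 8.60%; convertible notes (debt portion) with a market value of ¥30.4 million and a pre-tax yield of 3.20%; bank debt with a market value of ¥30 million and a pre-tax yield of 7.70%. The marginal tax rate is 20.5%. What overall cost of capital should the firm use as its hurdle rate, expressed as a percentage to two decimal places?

Total capital V = 152 + 60.6 + 30.4 + 30 = 273.
Equity: weight = 152/273 = 0.5568; cost = 14.7%.
Subordinated notes: weight = 60.6/273 = 0.2220; after-tax cost = 8.6% × (1 − 20.5%) = 6.8370%.
Convertible notes (debt portion): weight = 30.4/273 = 0.1114; after-tax cost = 3.2% × (1 − 20.5%) = 2.5440%.
Bank debt: weight = 30/273 = 0.1099; after-tax cost = 7.7% × (1 − 20.5%) = 6.1215%.
WACC = 0.5568 × 14.7000% + 0.2220 × 6.8370% + 0.1114 × 2.5440% + 0.1099 × 6.1215% = 10.6583%.

10.66%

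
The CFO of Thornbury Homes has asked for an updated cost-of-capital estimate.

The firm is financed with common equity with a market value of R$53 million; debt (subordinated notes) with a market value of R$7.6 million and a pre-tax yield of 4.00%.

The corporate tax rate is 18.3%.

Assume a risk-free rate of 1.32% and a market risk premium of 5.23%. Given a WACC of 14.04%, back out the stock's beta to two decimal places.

Total capital V = 53 + 7.6 = 60.6.
Equity weight = 53/60.6 = 0.8746.
Subordinated notes weight = 7.6/60.6 = 0.1254.
Debt contribution = 0.1254 × 4% × (1 − 18.3%) = 0.4098%.
Required equity contribution = 14.04% − 0.4098% = 13.6302%  ⇒  Re = 15.5847%.
CAPM: 15.5847% = 1.32% + β × 5.23%  ⇒  β = 2.7275.

2.73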